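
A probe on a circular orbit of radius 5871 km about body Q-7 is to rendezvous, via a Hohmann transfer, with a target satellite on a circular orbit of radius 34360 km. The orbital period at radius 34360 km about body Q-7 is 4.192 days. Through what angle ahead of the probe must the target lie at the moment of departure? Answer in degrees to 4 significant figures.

φ = 99.37°

From Kepler's third law T² = 4π²r³/μ at r = 34360 km, T = 4.192 days = 4.192 × 86400 s = 3.621888×10^5 s: μ = 4π²r³/T² = 12208.1 km³/s².
The Hohmann ellipse has a_t = (r₁ + r₂)/2 = 20115.5 km.
The half-period of the transfer ellipse is t = π√(a_t³/μ) = 81118.8 s.
The target's mean motion on its circular orbit is ω₂ = √(μ/r₂³) = 1.73478×10^-5 rad/s.
Angle swept by the target during transfer: ω₂·t = 1.4072 rad = 80.63°.
Arrival is 180° from departure on the ellipse, so φ = 180° − 80.63° = 99.37°.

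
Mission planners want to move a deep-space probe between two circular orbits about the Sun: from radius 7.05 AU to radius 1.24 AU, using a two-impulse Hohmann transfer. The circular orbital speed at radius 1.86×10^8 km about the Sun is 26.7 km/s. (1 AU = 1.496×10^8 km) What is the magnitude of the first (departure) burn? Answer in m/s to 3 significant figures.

Δv₁ = 5080 m/s

From the circular-orbit relation v² = μ/r at r = 1.86×10^8 km: μ = v²r = (26.7)² × 1.86×10^8 = 1.32598×10^11 km³/s².
In km: r₁ = 7.05 × 1.496×10^8 = 1.05468×10^9 km; r₂ = 1.24 × 1.496×10^8 = 1.85504×10^8 km.
Semi-major axis of the transfer orbit: a_t = (1.05468×10^9 + 1.85504×10^8)/2 = 6.20092×10^8 km.
On the circular orbit at r = 1.05468×10^9 km, v_c = √(μ/r) = 11.213 km/s.
Transfer-orbit speed at the same r (vis-viva, a = a_t): v_t = √[μ(2/r − 1/a_t)] = 6.1328 km/s.
Δv₁ = |v_t − v_c| = |6.1328 − 11.213| = 5.080 km/s.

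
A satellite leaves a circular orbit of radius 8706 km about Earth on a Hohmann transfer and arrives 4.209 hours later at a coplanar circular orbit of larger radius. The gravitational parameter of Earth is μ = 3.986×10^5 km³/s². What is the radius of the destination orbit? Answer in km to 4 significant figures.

r₂ = 33310 km

Transfer time t = 4.209 hours = 15152.4 s, and t = π√(a_t³/μ).
So a_t = (μ t²/π²)^(1/3) = (3.986×10^5 × (15152.4)² / π²)^(1/3) = 21009 km.
Since a_t = (r₁ + r₂)/2, r₂ = 2a_t − r₁ = 2×21009 − 8706 = 33312 km.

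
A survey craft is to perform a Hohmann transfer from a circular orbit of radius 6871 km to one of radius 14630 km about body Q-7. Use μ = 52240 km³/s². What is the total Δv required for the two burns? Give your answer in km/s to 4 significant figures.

Δv = 0.8382 km/s

Transfer-ellipse semi-major axis a_t = (r₁ + r₂)/2 = (6871 + 14630)/2 = 10750.5 km.
Circular speed at r₁: v₁ = √(μ/r₁) = √(52240/6871) = 2.75735 km/s.
Transfer-orbit speed at r₁ (vis-viva): v_p = √[μ(2/r₁ − 1/a_t)] = 3.21662 km/s.
First burn Δv₁ = |v_p − v₁| = 0.45927 km/s.
At r₂, v₂ = √(μ/r₂) = 1.88964 km/s.
Transfer-orbit speed at r₂: v_a = √[μ(2/r₂ − 1/a_t)] = 1.51069 km/s.
Second burn Δv₂ = |v₂ − v_a| = 0.37895 km/s.
Δv = Δv₁ + Δv₂ = 0.45927 + 0.37895 = 0.8382 km/s.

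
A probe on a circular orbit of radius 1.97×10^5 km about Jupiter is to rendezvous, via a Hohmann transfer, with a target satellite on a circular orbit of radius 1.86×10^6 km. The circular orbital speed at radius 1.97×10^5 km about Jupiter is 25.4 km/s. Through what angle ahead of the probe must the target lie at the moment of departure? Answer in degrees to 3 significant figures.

φ = 106°

From the circular-orbit relation v² = μ/r at r = 1.97×10^5 km: μ = v²r = (25.4)² × 1.97×10^5 = 1.27097×10^8 km³/s².
Transfer-ellipse semi-major axis a_t = (r₁ + r₂)/2 = (1.970×10^5 + 1.860×10^6)/2 = 1.0285×10^6 km.
Transfer time t = π√(a_t³/μ) = 2.9066×10^5 s.
Target angular speed ω₂ = √(μ/r₂³) = 4.4442×10^-6 rad/s.
Angle swept by the target during transfer: ω₂·t = 1.2918 rad = 74.01°.
The probe traverses 180° on the transfer ellipse, so the target must lead by 180° − 74.01° = 106°.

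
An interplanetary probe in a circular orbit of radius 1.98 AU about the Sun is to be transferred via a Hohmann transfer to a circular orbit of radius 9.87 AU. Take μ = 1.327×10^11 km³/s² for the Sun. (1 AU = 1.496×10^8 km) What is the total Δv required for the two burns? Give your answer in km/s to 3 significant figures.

In km: r₁ = 1.98 × 1.496×10^8 = 2.96208×10^8 km; r₂ = 9.87 × 1.496×10^8 = 1.476552×10^9 km.
The Hohmann ellipse has a_t = (r₁ + r₂)/2 = 8.8638×10^8 km.
At r₁ the circular-orbit speed is v₁ = √(μ/r₁) = 21.166 km/s.
On the transfer ellipse at r₁, vis-viva equation gives v_p = √[μ(2/r₁ − 1/a_t)] = 27.318 km/s.
First burn Δv₁ = |v_p − v₁| = 6.152 km/s.
At r₂, v₂ = √(μ/r₂) = 9.480 km/s.
Transfer-orbit speed at r₂: v_a = √[μ(2/r₂ − 1/a_t)] = 5.480 km/s.
Second burn Δv₂ = |v₂ − v_a| = 4.000 km/s.
Δv = Δv₁ + Δv₂ = 6.152 + 4.000 = 10.15 km/s.

Δv = 10.2 km/s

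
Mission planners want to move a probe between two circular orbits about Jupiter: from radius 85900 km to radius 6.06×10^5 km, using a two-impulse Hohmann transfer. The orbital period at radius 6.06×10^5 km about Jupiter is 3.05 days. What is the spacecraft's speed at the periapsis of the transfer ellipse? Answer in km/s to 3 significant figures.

v = 50.8 km/s

From Kepler's third law T² = 4π²r³/μ at r = 6.06×10^5 km, T = 3.05 days = 3.05 × 86400 s = 2.6352×10^5 s: μ = 4π²r³/T² = 1.26517×10^8 km³/s².
Transfer-ellipse semi-major axis a_t = (r₁ + r₂)/2 = (85900 + 6.060×10^5)/2 = 3.4595×10^5 km.
At periapsis, r = 85900 km.
Applying v² = μ(2/r − 1/a_t): v = 50.79 km/s.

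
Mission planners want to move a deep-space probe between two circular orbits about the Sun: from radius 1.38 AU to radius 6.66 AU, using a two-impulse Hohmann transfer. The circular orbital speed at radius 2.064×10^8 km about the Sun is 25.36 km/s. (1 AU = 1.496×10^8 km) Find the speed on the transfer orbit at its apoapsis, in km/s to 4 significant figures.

v = 6.763 km/s

From the circular-orbit relation v² = μ/r at r = 2.064×10^8 km: μ = v²r = (25.36)² × 2.064×10^8 = 1.32742×10^11 km³/s².
In km: r₁ = 1.38 × 1.496×10^8 = 2.06448×10^8 km; r₂ = 6.66 × 1.496×10^8 = 9.96336×10^8 km.
Transfer-ellipse semi-major axis a_t = (r₁ + r₂)/2 = (2.06448×10^8 + 9.96336×10^8)/2 = 6.01392×10^8 km.
At apoapsis, r = 9.96336×10^8 km.
From the vis-viva equation, v = √[μ(2/r − 1/a_t)] = 6.763 km/s.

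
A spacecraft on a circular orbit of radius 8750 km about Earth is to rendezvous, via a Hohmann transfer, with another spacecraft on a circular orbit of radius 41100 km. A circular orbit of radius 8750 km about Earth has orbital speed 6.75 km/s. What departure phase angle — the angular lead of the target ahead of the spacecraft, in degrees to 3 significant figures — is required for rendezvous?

φ = 95.0°

From the circular-orbit relation v² = μ/r at r = 8750 km: μ = v²r = (6.75)² × 8750 = 3.98672×10^5 km³/s².
The Hohmann ellipse has a_t = (r₁ + r₂)/2 = 24925 km.
The half-period of the transfer ellipse is t = π√(a_t³/μ) = 19579 s.
Target angular speed ω₂ = √(μ/r₂³) = 7.5778×10^-5 rad/s.
Angle swept by the target during transfer: ω₂·t = 1.4837 rad = 85.01°.
Arrival is 180° from departure on the ellipse, so φ = 180° − 85.01° = 95.0°.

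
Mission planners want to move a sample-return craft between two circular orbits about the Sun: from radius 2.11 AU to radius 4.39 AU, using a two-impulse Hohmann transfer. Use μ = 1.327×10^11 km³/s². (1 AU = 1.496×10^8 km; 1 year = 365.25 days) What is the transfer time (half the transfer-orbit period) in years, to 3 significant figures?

t = 2.93 years

In km: r₁ = 2.11 × 1.496×10^8 = 3.15656×10^8 km; r₂ = 4.39 × 1.496×10^8 = 6.56744×10^8 km.
The Hohmann ellipse has a_t = (r₁ + r₂)/2 = 4.862×10^8 km.
Transfer time t = π√(a_t³/μ) = π√((4.862×10^8)³ / 1.327×10^11) = 9.246×10^7 s.
Converting: 9.246×10^7 s ÷ 3.15576×10^7 s/year (365.25 × 86400) = 2.93 years.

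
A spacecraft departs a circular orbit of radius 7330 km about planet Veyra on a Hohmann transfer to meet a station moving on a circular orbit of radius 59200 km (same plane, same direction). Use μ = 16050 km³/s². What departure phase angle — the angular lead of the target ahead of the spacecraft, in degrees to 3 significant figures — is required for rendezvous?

The Hohmann ellipse has a_t = (r₁ + r₂)/2 = 33265 km.
Transfer time t = π√(a_t³/μ) = 1.5045×10^5 s.
Target angular speed ω₂ = √(μ/r₂³) = 8.7954×10^-6 rad/s.
Angle swept by the target during transfer: ω₂·t = 1.3233 rad = 75.82°.
Arrival is 180° from departure on the ellipse, so φ = 180° − 75.82° = 104°.

φ = 104°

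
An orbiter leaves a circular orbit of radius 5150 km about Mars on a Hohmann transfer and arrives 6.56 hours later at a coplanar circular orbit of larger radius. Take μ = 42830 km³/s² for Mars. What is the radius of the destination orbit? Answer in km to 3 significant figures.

r₂ = 21700 km

Transfer time t = 6.56 hours = 23616 s, and t = π√(a_t³/μ).
So a_t = (μ t²/π²)^(1/3) = (42830 × (23616)² / π²)^(1/3) = 13426 km.
Since a_t = (r₁ + r₂)/2, r₂ = 2a_t − r₁ = 2×13426 − 5150 = 21702 km.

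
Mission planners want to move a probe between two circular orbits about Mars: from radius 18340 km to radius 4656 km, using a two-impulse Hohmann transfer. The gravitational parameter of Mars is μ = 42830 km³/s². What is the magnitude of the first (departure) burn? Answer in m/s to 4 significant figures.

Semi-major axis of the transfer orbit: a_t = (18340 + 4656)/2 = 11498 km.
Circular speed at r = 18340 km: v_c = √(μ/r) = 1.5282 km/s.
Transfer-orbit speed at the same r (vis-viva, a = a_t): v_t = √[μ(2/r − 1/a_t)] = 0.97246 km/s.
Δv₁ = |v_t − v_c| = |0.97246 − 1.5282| = 0.5557 km/s.

Δv₁ = 555.7 m/s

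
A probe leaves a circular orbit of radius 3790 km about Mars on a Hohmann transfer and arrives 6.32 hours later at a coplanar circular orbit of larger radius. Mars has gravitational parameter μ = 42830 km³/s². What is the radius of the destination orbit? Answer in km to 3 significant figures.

Transfer time t = 6.32 hours = 22752 s, and t = π√(a_t³/μ).
So a_t = (μ t²/π²)^(1/3) = (42830 × (22752)² / π²)^(1/3) = 13097 km.
Since a_t = (r₁ + r₂)/2, r₂ = 2a_t − r₁ = 2×13097 − 3790 = 22404 km.

r₂ = 22400 km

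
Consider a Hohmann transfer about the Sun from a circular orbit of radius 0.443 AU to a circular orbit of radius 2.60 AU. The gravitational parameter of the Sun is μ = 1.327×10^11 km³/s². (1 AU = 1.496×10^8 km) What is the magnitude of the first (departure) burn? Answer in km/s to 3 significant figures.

In km: r₁ = 0.443 × 1.496×10^8 = 6.62728×10^7 km; r₂ = 2.60 × 1.496×10^8 = 3.8896×10^8 km.
Semi-major axis of the transfer orbit: a_t = (6.62728×10^7 + 3.8896×10^8)/2 = 2.276164×10^8 km.
Circular speed at r = 6.62728×10^7 km: v_c = √(μ/r) = 44.747 km/s.
Vis-viva on the transfer ellipse at r = 6.62728×10^7 km gives v_t = √[μ(2/r − 1/a_t)] = 58.495 km/s.
Δv₁ = |v_t − v_c| = |58.495 − 44.747| = 13.75 km/s.

Δv₁ = 13.7 km/s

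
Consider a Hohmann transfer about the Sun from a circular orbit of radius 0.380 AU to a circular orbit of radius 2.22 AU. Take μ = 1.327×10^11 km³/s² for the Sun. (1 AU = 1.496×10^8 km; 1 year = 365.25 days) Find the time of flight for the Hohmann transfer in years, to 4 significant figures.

t = 0.7412 years

In km: r₁ = 0.380 × 1.496×10^8 = 5.6848×10^7 km; r₂ = 2.22 × 1.496×10^8 = 3.32112×10^8 km.
The Hohmann ellipse has a_t = (r₁ + r₂)/2 = 1.9448×10^8 km.
By Kepler's third law the transfer-orbit period is T = 2π√(a_t³/μ), so t = T/2 = 2.339×10^7 s.
Converting: 2.339×10^7 s ÷ 3.15576×10^7 s/year (365.25 × 86400) = 0.7412 years.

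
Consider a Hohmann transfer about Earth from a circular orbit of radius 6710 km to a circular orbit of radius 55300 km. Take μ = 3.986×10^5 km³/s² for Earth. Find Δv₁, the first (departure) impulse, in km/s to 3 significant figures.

Transfer-ellipse semi-major axis a_t = (r₁ + r₂)/2 = (6710 + 55300)/2 = 31005 km.
Circular speed at r = 6710 km: v_c = √(μ/r) = 7.7074 km/s.
Vis-viva on the transfer ellipse at r = 6710 km gives v_t = √[μ(2/r − 1/a_t)] = 10.293 km/s.
Δv₁ = |v_t − v_c| = |10.293 − 7.7074| = 2.586 km/s.

Δv₁ = 2.59 km/s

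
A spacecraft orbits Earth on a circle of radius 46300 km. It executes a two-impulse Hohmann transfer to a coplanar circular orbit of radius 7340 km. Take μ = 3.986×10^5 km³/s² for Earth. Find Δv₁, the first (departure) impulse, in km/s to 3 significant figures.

Transfer-ellipse semi-major axis a_t = (r₁ + r₂)/2 = (46300 + 7340)/2 = 26820 km.
On the circular orbit at r = 46300 km, v_c = √(μ/r) = 2.934 km/s.
Transfer-orbit speed at the same r (vis-viva, a = a_t): v_t = √[μ(2/r − 1/a_t)] = 1.535 km/s.
Δv₁ = |v_t − v_c| = |1.535 − 2.934| = 1.399 km/s.

Δv₁ = 1.40 km/s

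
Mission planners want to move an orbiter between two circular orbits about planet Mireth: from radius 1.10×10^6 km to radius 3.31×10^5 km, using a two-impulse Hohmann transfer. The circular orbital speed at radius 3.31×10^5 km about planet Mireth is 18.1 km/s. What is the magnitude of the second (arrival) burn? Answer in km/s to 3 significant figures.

From the circular-orbit relation v² = μ/r at r = 3.31×10^5 km: μ = v²r = (18.1)² × 3.31×10^5 = 1.08439×10^8 km³/s².
Semi-major axis of the transfer orbit: a_t = (1.100×10^6 + 3.310×10^5)/2 = 7.155×10^5 km.
On the circular orbit at r = 3.310×10^5 km, v_c = √(μ/r) = 18.100 km/s.
Transfer-orbit speed at the same r (vis-viva, a = a_t): v_t = √[μ(2/r − 1/a_t)] = 22.442 km/s.
Δv₂ = |v_t − v_c| = |22.442 − 18.100| = 4.342 km/s.

Δv₂ = 4.34 km/s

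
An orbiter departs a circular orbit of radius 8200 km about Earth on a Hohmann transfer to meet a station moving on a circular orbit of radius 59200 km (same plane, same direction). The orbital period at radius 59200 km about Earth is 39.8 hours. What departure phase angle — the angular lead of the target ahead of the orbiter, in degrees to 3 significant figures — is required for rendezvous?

φ = 103°

From Kepler's third law T² = 4π²r³/μ at r = 59200 km, T = 39.8 hours = 39.8 × 3600 s = 1.4328×10^5 s: μ = 4π²r³/T² = 3.98982×10^5 km³/s².
Semi-major axis of the transfer orbit: a_t = (8200 + 59200)/2 = 33700 km.
The half-period of the transfer ellipse is t = π√(a_t³/μ) = 30770 s.
Target angular speed ω₂ = √(μ/r₂³) = 4.385×10^-5 rad/s.
Angle swept by the target during transfer: ω₂·t = 1.3493 rad = 77.31°.
The orbiter traverses 180° on the transfer ellipse, so the target must lead by 180° − 77.31° = 103°.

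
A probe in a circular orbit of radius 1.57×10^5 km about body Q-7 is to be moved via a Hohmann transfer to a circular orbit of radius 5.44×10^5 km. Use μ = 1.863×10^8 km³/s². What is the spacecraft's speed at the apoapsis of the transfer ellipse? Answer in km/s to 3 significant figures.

The Hohmann ellipse has a_t = (r₁ + r₂)/2 = 3.505×10^5 km.
At apoapsis, r = 5.440×10^5 km.
Vis-viva: v = √[μ(2/r − 1/a_t)] = √[1.863×10^8 × (2/5.440×10^5 − 1/3.505×10^5)] = 12.39 km/s.

v = 12.4 km/s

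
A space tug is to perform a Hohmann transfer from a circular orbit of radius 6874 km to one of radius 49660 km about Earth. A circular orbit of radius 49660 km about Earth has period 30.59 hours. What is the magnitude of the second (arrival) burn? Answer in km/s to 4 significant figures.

From Kepler's third law T² = 4π²r³/μ at r = 49660 km, T = 30.59 hours = 30.59 × 3600 s = 1.10124×10^5 s: μ = 4π²r³/T² = 3.98672×10^5 km³/s².
Semi-major axis of the transfer orbit: a_t = (6874 + 49660)/2 = 28267 km.
Circular speed at r = 49660 km: v_c = √(μ/r) = 2.833 km/s.
Vis-viva on the transfer ellipse at r = 49660 km gives v_t = √[μ(2/r − 1/a_t)] = 1.397 km/s.
Δv₂ = |v_t − v_c| = |1.397 − 2.833| = 1.436 km/s.

Δv₂ = 1.436 km/s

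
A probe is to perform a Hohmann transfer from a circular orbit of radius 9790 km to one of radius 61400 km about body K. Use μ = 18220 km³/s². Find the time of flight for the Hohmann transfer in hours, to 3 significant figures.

t = 43.4 hours

Semi-major axis of the transfer orbit: a_t = (9790 + 61400)/2 = 35595 km.
Transfer time t = π√(a_t³/μ) = π√((35595)³ / 18220) = 1.563×10^5 s.
Converting: 1.563×10^5 s ÷ 3600 s/hour = 43.4 hours.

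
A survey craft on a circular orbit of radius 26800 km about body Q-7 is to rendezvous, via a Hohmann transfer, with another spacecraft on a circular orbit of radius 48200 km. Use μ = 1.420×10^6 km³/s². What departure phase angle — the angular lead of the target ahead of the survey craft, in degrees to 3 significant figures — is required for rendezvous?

φ = 56.5°

Semi-major axis of the transfer orbit: a_t = (26800 + 48200)/2 = 37500 km.
Transfer time t = π√(a_t³/μ) = 19145 s.
The target's mean motion on its circular orbit is ω₂ = √(μ/r₂³) = 1.1261×10^-4 rad/s.
Angle swept by the target during transfer: ω₂·t = 2.156 rad = 123.5°.
Arrival is 180° from departure on the ellipse, so φ = 180° − 123.5° = 56.5°.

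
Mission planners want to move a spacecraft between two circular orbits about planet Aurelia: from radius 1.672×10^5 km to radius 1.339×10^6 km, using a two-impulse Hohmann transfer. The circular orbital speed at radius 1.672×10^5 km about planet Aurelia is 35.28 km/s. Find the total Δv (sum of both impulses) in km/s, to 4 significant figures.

From the circular-orbit relation v² = μ/r at r = 1.672×10^5 km: μ = v²r = (35.28)² × 1.672×10^5 = 2.08110×10^8 km³/s².
Semi-major axis of the transfer orbit: a_t = (1.672×10^5 + 1.339×10^6)/2 = 7.531×10^5 km.
At r₁ the circular-orbit speed is v₁ = √(μ/r₁) = 35.280 km/s.
Transfer-orbit speed at r₁ (vis-viva): v_p = √[μ(2/r₁ − 1/a_t)] = 47.043 km/s.
First burn Δv₁ = |v_p − v₁| = 11.763 km/s.
At r₂, v₂ = √(μ/r₂) = 12.4668 km/s.
Transfer-orbit speed at r₂: v_a = √[μ(2/r₂ − 1/a_t)] = 5.87419 km/s.
Second burn Δv₂ = |v₂ − v_a| = 6.5926 km/s.
Total Δv = Δv₁ + Δv₂ = 18.36 km/s.

Δv = 18.36 km/s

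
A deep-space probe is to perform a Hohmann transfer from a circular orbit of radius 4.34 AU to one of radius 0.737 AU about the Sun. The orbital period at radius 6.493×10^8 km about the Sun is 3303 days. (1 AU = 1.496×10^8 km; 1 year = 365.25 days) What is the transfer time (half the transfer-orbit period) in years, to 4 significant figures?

t = 2.022 years

From Kepler's third law T² = 4π²r³/μ at r = 6.493×10^8 km, T = 3303 days = 3303 × 86400 s = 2.853792×10^8 s: μ = 4π²r³/T² = 1.32694×10^11 km³/s².
In km: r₁ = 4.34 × 1.496×10^8 = 6.49264×10^8 km; r₂ = 0.737 × 1.496×10^8 = 1.102552×10^8 km.
Semi-major axis of the transfer orbit: a_t = (6.49264×10^8 + 1.102552×10^8)/2 = 3.797596×10^8 km.
By Kepler's third law the transfer-orbit period is T = 2π√(a_t³/μ), so t = T/2 = 6.382×10^7 s.
Converting: 6.382×10^7 s ÷ 3.15576×10^7 s/year (365.25 × 86400) = 2.022 years.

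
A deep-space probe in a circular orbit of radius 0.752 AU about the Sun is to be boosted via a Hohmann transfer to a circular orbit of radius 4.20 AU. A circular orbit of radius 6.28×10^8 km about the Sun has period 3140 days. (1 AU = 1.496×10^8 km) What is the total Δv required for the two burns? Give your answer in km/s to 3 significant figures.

From Kepler's third law T² = 4π²r³/μ at r = 6.28×10^8 km, T = 3140 days = 3140 × 86400 s = 2.71296×10^8 s: μ = 4π²r³/T² = 1.32847×10^11 km³/s².
In km: r₁ = 0.752 × 1.496×10^8 = 1.124992×10^8 km; r₂ = 4.20 × 1.496×10^8 = 6.2832×10^8 km.
Transfer-ellipse semi-major axis a_t = (r₁ + r₂)/2 = (1.124992×10^8 + 6.2832×10^8)/2 = 3.704096×10^8 km.
At r₁ the circular-orbit speed is v₁ = √(μ/r₁) = 34.364 km/s.
On the transfer ellipse at r₁, vis-viva equation gives v_p = √[μ(2/r₁ − 1/a_t)] = 44.756 km/s.
First burn Δv₁ = |v_p − v₁| = 10.39 km/s.
Circular speed at r₂: v₂ = √(μ/r₂) = 14.54 km/s.
Transfer-orbit speed at r₂: v_a = √[μ(2/r₂ − 1/a_t)] = 8.013 km/s.
Second burn Δv₂ = |v₂ − v_a| = 6.527 km/s.
Total Δv = Δv₁ + Δv₂ = 16.92 km/s.

Δv = 16.9 km/s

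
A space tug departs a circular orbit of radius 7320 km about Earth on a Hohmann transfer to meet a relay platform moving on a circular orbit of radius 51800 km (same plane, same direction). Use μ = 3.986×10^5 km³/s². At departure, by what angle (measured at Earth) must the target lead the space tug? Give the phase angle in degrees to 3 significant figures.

Semi-major axis of the transfer orbit: a_t = (7320 + 51800)/2 = 29560 km.
Transfer time t = π√(a_t³/μ) = 25290 s.
Target angular speed ω₂ = √(μ/r₂³) = 5.355×10^-5 rad/s.
Angle swept by the target during transfer: ω₂·t = 1.3543 rad = 77.60°.
The space tug traverses 180° on the transfer ellipse, so the target must lead by 180° − 77.60° = 102°.

φ = 102°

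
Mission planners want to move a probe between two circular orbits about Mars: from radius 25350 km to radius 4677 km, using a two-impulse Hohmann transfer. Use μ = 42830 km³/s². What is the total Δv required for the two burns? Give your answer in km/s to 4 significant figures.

Δv = 1.480 km/s

Semi-major axis of the transfer orbit: a_t = (25350 + 4677)/2 = 15013.5 km.
Circular speed at r₁: v₁ = √(μ/r₁) = √(42830/25350) = 1.2998 km/s.
Transfer-orbit speed at r₁ (v² = μ(2/r − 1/a)): v_a = √[μ(2/r₁ − 1/a_t)] = 0.72548 km/s.
First burn Δv₁ = |v_a − v₁| = 0.5743 km/s.
At r₂, v₂ = √(μ/r₂) = 3.0261 km/s.
Transfer-orbit speed at r₂: v_p = √[μ(2/r₂ − 1/a_t)] = 3.9322 km/s.
Second burn Δv₂ = |v₂ − v_p| = 0.9061 km/s.
Total Δv = Δv₁ + Δv₂ = 1.480 km/s.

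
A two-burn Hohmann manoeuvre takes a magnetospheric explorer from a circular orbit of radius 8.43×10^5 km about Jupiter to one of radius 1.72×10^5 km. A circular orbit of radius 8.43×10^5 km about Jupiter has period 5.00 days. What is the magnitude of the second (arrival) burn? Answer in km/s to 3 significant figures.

Δv₂ = 7.84 km/s

From Kepler's third law T² = 4π²r³/μ at r = 8.43×10^5 km, T = 5.00 days = 5.00 × 86400 s = 4.320×10^5 s: μ = 4π²r³/T² = 1.26729×10^8 km³/s².
The Hohmann ellipse has a_t = (r₁ + r₂)/2 = 5.075×10^5 km.
Circular speed at r = 1.720×10^5 km: v_c = √(μ/r) = 27.14 km/s.
Transfer-orbit speed at the same r (vis-viva, a = a_t): v_t = √[μ(2/r − 1/a_t)] = 34.98 km/s.
Δv₂ = |v_t − v_c| = |34.98 − 27.14| = 7.840 km/s.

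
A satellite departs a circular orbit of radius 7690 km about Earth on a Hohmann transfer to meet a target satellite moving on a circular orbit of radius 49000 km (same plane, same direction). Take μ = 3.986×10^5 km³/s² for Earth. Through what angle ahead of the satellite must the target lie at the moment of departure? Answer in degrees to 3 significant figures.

The Hohmann ellipse has a_t = (r₁ + r₂)/2 = 28345 km.
Transfer time t = π√(a_t³/μ) = 23746 s.
The target's mean motion on its circular orbit is ω₂ = √(μ/r₂³) = 5.8207×10^-5 rad/s.
Angle swept by the target during transfer: ω₂·t = 1.3822 rad = 79.19°.
The satellite traverses 180° on the transfer ellipse, so the target must lead by 180° − 79.19° = 101°.

φ = 101°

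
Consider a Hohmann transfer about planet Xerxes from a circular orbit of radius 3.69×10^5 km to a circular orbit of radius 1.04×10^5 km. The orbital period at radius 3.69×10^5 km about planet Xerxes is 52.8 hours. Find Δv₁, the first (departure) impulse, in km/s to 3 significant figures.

Δv₁ = 4.11 km/s

From Kepler's third law T² = 4π²r³/μ at r = 3.69×10^5 km, T = 52.8 hours = 52.8 × 3600 s = 1.9008×10^5 s: μ = 4π²r³/T² = 5.48992×10^7 km³/s².
The Hohmann ellipse has a_t = (r₁ + r₂)/2 = 2.365×10^5 km.
Circular speed at r = 3.690×10^5 km: v_c = √(μ/r) = 12.1975 km/s.
Transfer-orbit speed at the same r (vis-viva, a = a_t): v_t = √[μ(2/r − 1/a_t)] = 8.08855 km/s.
Δv₁ = |v_t − v_c| = |8.08855 − 12.1975| = 4.109 km/s.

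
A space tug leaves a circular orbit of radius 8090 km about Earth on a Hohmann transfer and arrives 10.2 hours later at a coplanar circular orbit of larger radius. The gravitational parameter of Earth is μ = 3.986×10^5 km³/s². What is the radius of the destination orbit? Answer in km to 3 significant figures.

r₂ = 67700 km

Transfer time t = 10.2 hours = 36720 s, and t = π√(a_t³/μ).
So a_t = (μ t²/π²)^(1/3) = (3.986×10^5 × (36720)² / π²)^(1/3) = 37904 km.
Since a_t = (r₁ + r₂)/2, r₂ = 2a_t − r₁ = 2×37904 − 8090 = 67718 km.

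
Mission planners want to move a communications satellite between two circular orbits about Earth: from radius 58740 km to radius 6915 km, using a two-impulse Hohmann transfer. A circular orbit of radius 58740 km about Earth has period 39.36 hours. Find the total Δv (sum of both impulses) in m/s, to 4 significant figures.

Δv = 3973 m/s

From Kepler's third law T² = 4π²r³/μ at r = 58740 km, T = 39.36 hours = 39.36 × 3600 s = 1.41696×10^5 s: μ = 4π²r³/T² = 3.98517×10^5 km³/s².
Transfer-ellipse semi-major axis a_t = (r₁ + r₂)/2 = (58740 + 6915)/2 = 32827.5 km.
Circular speed at r₁: v₁ = √(μ/r₁) = √(3.98517×10^5/58740) = 2.6047 km/s.
On the transfer ellipse at r₁, vis-viva equation gives v_a = √[μ(2/r₁ − 1/a_t)] = 1.1955 km/s.
First burn Δv₁ = |v_a − v₁| = 1.4092 km/s.
At r₂, v₂ = √(μ/r₂) = 7.59149 km/s.
Transfer-orbit speed at r₂: v_p = √[μ(2/r₂ − 1/a_t)] = 10.1549 km/s.
Second burn Δv₂ = |v₂ − v_p| = 2.5634 km/s.
Total Δv = Δv₁ + Δv₂ = 3.973 km/s.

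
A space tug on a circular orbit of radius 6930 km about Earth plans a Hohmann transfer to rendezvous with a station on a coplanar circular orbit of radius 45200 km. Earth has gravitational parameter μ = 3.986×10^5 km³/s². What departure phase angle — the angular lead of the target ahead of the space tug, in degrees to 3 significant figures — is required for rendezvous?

Transfer-ellipse semi-major axis a_t = (r₁ + r₂)/2 = (6930 + 45200)/2 = 26065 km.
The half-period of the transfer ellipse is t = π√(a_t³/μ) = 20940 s.
The target's mean motion on its circular orbit is ω₂ = √(μ/r₂³) = 6.5699×10^-5 rad/s.
Angle swept by the target during transfer: ω₂·t = 1.3757 rad = 78.82°.
Arrival is 180° from departure on the ellipse, so φ = 180° − 78.82° = 101°.

φ = 101°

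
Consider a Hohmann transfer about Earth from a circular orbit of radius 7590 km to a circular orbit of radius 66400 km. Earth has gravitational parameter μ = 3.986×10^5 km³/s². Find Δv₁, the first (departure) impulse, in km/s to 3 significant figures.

Δv₁ = 2.46 km/s

The Hohmann ellipse has a_t = (r₁ + r₂)/2 = 36995 km.
On the circular orbit at r = 7590 km, v_c = √(μ/r) = 7.247 km/s.
Transfer-orbit speed at the same r (vis-viva, a = a_t): v_t = √[μ(2/r − 1/a_t)] = 9.709 km/s.
Δv₁ = |v_t − v_c| = |9.709 − 7.247| = 2.462 km/s.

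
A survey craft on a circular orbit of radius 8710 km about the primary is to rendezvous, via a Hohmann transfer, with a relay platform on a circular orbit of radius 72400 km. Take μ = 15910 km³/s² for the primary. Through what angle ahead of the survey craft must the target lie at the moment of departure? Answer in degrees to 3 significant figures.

Semi-major axis of the transfer orbit: a_t = (8710 + 72400)/2 = 40555 km.
Transfer time t = π√(a_t³/μ) = 2.034×10^5 s.
Target angular speed ω₂ = √(μ/r₂³) = 6.475×10^-6 rad/s.
Angle swept by the target during transfer: ω₂·t = 1.317 rad = 75.46°.
Arrival is 180° from departure on the ellipse, so φ = 180° − 75.46° = 105°.

φ = 105°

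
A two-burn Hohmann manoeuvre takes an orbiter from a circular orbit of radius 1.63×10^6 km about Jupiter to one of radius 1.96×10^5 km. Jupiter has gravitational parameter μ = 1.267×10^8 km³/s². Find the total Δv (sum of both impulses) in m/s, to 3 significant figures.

Semi-major axis of the transfer orbit: a_t = (1.630×10^6 + 1.960×10^5)/2 = 9.130×10^5 km.
At r₁ the circular-orbit speed is v₁ = √(μ/r₁) = 8.81647 km/s.
Transfer-orbit speed at r₁ (v² = μ(2/r − 1/a)): v_a = √[μ(2/r₁ − 1/a_t)] = 4.08495 km/s.
First burn Δv₁ = |v_a − v₁| = 4.732 km/s.
At r₂, v₂ = √(μ/r₂) = 25.425 km/s.
Transfer-orbit speed at r₂: v_p = √[μ(2/r₂ − 1/a_t)] = 33.972 km/s.
Second burn Δv₂ = |v₂ − v_p| = 8.547 km/s.
Total Δv = Δv₁ + Δv₂ = 13.28 km/s.

Δv = 13300 m/s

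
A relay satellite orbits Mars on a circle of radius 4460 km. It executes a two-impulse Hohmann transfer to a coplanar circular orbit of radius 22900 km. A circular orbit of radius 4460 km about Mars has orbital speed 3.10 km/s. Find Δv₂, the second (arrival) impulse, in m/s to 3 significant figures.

Δv₂ = 587 m/s

From the circular-orbit relation v² = μ/r at r = 4460 km: μ = v²r = (3.10)² × 4460 = 42860.6 km³/s².
The Hohmann ellipse has a_t = (r₁ + r₂)/2 = 13680 km.
On the circular orbit at r = 22900 km, v_c = √(μ/r) = 1.36808 km/s.
Transfer-orbit speed at the same r (vis-viva, a = a_t): v_t = √[μ(2/r − 1/a_t)] = 0.781152 km/s.
Δv₂ = |v_t − v_c| = |0.781152 − 1.36808| = 0.5869 km/s.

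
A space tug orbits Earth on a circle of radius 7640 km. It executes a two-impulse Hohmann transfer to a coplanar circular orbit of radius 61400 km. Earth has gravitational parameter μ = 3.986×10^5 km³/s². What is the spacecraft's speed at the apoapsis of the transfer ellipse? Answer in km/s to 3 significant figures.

v = 1.20 km/s

Semi-major axis of the transfer orbit: a_t = (7640 + 61400)/2 = 34520 km.
The apoapsis of the transfer ellipse is at r = 61400 km.
Applying v² = μ(2/r − 1/a_t): v = 1.199 km/s.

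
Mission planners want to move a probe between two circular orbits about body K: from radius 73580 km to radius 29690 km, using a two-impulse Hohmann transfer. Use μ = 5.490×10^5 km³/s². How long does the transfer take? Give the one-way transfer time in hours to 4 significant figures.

t = 13.82 hours

Semi-major axis of the transfer orbit: a_t = (73580 + 29690)/2 = 51635 km.
By Kepler's third law the transfer-orbit period is T = 2π√(a_t³/μ), so t = T/2 = 49750 s.
Converting: 49750 s ÷ 3600 s/hour = 13.82 hours.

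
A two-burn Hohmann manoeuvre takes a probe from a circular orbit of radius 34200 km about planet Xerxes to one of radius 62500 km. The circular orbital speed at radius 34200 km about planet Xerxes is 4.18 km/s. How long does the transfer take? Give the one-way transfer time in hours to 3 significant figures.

From the circular-orbit relation v² = μ/r at r = 34200 km: μ = v²r = (4.18)² × 34200 = 5.97556×10^5 km³/s².
Transfer-ellipse semi-major axis a_t = (r₁ + r₂)/2 = (34200 + 62500)/2 = 48350 km.
By Kepler's third law the transfer-orbit period is T = 2π√(a_t³/μ), so t = T/2 = 43210 s.
Converting: 43210 s ÷ 3600 s/hour = 12.0 hours.

t = 12.0 hours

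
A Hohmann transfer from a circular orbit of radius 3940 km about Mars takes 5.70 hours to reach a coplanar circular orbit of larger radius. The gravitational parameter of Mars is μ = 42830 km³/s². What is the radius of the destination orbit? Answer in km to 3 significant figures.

Transfer time t = 5.70 hours = 20520 s, and t = π√(a_t³/μ).
So a_t = (μ t²/π²)^(1/3) = (42830 × (20520)² / π²)^(1/3) = 12226 km.
Since a_t = (r₁ + r₂)/2, r₂ = 2a_t − r₁ = 2×12226 − 3940 = 20512 km.

r₂ = 20500 km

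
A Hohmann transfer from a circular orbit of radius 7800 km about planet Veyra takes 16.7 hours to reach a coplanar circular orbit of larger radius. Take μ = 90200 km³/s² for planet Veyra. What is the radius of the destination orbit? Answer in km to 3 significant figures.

Transfer time t = 16.7 hours = 60120 s, and t = π√(a_t³/μ).
So a_t = (μ t²/π²)^(1/3) = (90200 × (60120)² / π²)^(1/3) = 32086 km.
Since a_t = (r₁ + r₂)/2, r₂ = 2a_t − r₁ = 2×32086 − 7800 = 56372 km.

r₂ = 56400 km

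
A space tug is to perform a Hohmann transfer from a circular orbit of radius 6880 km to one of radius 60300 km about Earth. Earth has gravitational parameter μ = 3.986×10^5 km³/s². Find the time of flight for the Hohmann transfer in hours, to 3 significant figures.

t = 8.51 hours

The Hohmann ellipse has a_t = (r₁ + r₂)/2 = 33590 km.
Half the transfer-orbit period gives t = π√(a_t³/μ) = 30630 s.
Converting: 30630 s ÷ 3600 s/hour = 8.51 hours.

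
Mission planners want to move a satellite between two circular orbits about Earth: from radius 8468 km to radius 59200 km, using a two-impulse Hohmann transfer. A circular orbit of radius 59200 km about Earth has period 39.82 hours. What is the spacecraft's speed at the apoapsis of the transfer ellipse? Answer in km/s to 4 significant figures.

From Kepler's third law T² = 4π²r³/μ at r = 59200 km, T = 39.82 hours = 39.82 × 3600 s = 1.43352×10^5 s: μ = 4π²r³/T² = 3.98582×10^5 km³/s².
The Hohmann ellipse has a_t = (r₁ + r₂)/2 = 33834 km.
At apoapsis, r = 59200 km.
Vis-viva: v = √[μ(2/r − 1/a_t)] = √[3.98582×10^5 × (2/59200 − 1/33834)] = 1.298 km/s.

v = 1.298 km/s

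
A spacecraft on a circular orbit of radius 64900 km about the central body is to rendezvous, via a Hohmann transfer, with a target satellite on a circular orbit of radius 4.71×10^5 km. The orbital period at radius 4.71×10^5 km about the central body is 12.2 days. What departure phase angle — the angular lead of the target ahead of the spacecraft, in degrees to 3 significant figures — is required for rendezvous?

φ = 103°

From Kepler's third law T² = 4π²r³/μ at r = 4.71×10^5 km, T = 12.2 days = 12.2 × 86400 s = 1.05408×10^6 s: μ = 4π²r³/T² = 3.71258×10^6 km³/s².
Semi-major axis of the transfer orbit: a_t = (64900 + 4.710×10^5)/2 = 2.6795×10^5 km.
The half-period of the transfer ellipse is t = π√(a_t³/μ) = 2.2615×10^5 s.
Target angular speed ω₂ = √(μ/r₂³) = 5.9608×10^-6 rad/s.
Angle swept by the target during transfer: ω₂·t = 1.34803 rad = 77.24°.
The spacecraft traverses 180° on the transfer ellipse, so the target must lead by 180° − 77.24° = 103°.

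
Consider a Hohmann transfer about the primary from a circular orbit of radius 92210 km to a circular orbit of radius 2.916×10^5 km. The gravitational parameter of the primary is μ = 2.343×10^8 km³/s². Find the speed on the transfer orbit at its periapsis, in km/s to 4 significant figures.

v = 62.14 km/s

Transfer-ellipse semi-major axis a_t = (r₁ + r₂)/2 = (92210 + 2.916×10^5)/2 = 1.91905×10^5 km.
The periapsis of the transfer ellipse is at r = 92210 km.
From the vis-viva equation, v = √[μ(2/r − 1/a_t)] = 62.14 km/s.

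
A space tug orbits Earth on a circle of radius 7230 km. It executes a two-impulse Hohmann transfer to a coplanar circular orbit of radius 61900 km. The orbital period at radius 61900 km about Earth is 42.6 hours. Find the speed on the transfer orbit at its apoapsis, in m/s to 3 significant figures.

v = 1160 m/s

From Kepler's third law T² = 4π²r³/μ at r = 61900 km, T = 42.6 hours = 42.6 × 3600 s = 1.5336×10^5 s: μ = 4π²r³/T² = 3.98114×10^5 km³/s².
Semi-major axis of the transfer orbit: a_t = (7230 + 61900)/2 = 34565 km.
The apoapsis of the transfer ellipse is at r = 61900 km.
Vis-viva: v = √[μ(2/r − 1/a_t)] = √[3.98114×10^5 × (2/61900 − 1/34565)] = 1.160 km/s.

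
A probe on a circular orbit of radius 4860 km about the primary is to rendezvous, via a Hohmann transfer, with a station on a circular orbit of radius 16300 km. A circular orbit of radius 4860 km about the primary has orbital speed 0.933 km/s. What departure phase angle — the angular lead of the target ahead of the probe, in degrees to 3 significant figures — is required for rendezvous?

From the circular-orbit relation v² = μ/r at r = 4860 km: μ = v²r = (0.933)² × 4860 = 4230.58 km³/s².
The Hohmann ellipse has a_t = (r₁ + r₂)/2 = 10580 km.
The half-period of the transfer ellipse is t = π√(a_t³/μ) = 52562.8 s.
Target angular speed ω₂ = √(μ/r₂³) = 3.12549×10^-5 rad/s.
Angle swept by the target during transfer: ω₂·t = 1.6428 rad = 94.13°.
The probe traverses 180° on the transfer ellipse, so the target must lead by 180° − 94.13° = 85.9°.

φ = 85.9°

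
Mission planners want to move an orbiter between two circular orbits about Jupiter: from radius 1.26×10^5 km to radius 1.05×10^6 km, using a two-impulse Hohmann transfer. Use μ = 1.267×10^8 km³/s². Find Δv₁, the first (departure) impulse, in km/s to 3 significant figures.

The Hohmann ellipse has a_t = (r₁ + r₂)/2 = 5.880×10^5 km.
Circular speed at r = 1.260×10^5 km: v_c = √(μ/r) = 31.71 km/s.
Transfer-orbit speed at the same r (vis-viva, a = a_t): v_t = √[μ(2/r − 1/a_t)] = 42.37 km/s.
Δv₁ = |v_t − v_c| = |42.37 − 31.71| = 10.66 km/s.

Δv₁ = 10.7 km/s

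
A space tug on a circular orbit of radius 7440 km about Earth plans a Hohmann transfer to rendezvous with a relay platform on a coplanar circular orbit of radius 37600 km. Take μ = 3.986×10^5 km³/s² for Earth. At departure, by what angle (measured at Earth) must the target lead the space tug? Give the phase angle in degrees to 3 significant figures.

φ = 96.6°

Semi-major axis of the transfer orbit: a_t = (7440 + 37600)/2 = 22520 km.
The half-period of the transfer ellipse is t = π√(a_t³/μ) = 16816 s.
Target angular speed ω₂ = √(μ/r₂³) = 8.6594×10^-5 rad/s.
Angle swept by the target during transfer: ω₂·t = 1.4562 rad = 83.43°.
The space tug traverses 180° on the transfer ellipse, so the target must lead by 180° − 83.43° = 96.6°.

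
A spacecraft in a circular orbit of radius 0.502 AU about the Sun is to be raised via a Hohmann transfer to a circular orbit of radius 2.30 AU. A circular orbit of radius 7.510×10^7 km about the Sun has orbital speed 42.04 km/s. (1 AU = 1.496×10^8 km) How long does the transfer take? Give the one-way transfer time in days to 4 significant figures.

t = 302.8 days

From the circular-orbit relation v² = μ/r at r = 7.510×10^7 km: μ = v²r = (42.04)² × 7.510×10^7 = 1.32729×10^11 km³/s².
In km: r₁ = 0.502 × 1.496×10^8 = 7.50992×10^7 km; r₂ = 2.30 × 1.496×10^8 = 3.4408×10^8 km.
Semi-major axis of the transfer orbit: a_t = (7.50992×10^7 + 3.4408×10^8)/2 = 2.095896×10^8 km.
Half the transfer-orbit period gives t = π√(a_t³/μ) = 2.6165×10^7 s.
Converting: 2.6165×10^7 s ÷ 86400 s/day = 302.8 days.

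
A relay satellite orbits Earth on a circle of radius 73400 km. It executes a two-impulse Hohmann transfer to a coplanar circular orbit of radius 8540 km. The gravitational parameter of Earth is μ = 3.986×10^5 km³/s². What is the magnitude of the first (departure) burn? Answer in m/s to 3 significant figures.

The Hohmann ellipse has a_t = (r₁ + r₂)/2 = 40970 km.
Circular speed at r = 73400 km: v_c = √(μ/r) = 2.330 km/s.
Vis-viva on the transfer ellipse at r = 73400 km gives v_t = √[μ(2/r − 1/a_t)] = 1.064 km/s.
Δv₁ = |v_t − v_c| = |1.064 − 2.330| = 1.266 km/s.

Δv₁ = 1270 m/s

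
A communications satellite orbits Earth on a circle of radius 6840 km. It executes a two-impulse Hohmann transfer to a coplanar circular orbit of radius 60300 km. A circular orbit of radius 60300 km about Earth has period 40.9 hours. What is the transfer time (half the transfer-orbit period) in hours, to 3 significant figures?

From Kepler's third law T² = 4π²r³/μ at r = 60300 km, T = 40.9 hours = 40.9 × 3600 s = 1.4724×10^5 s: μ = 4π²r³/T² = 3.99264×10^5 km³/s².
The Hohmann ellipse has a_t = (r₁ + r₂)/2 = 33570 km.
Half the transfer-orbit period gives t = π√(a_t³/μ) = 30580 s.
Converting: 30580 s ÷ 3600 s/hour = 8.49 hours.

t = 8.49 hours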